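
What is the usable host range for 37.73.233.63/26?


Network: 37.73.233.0
Broadcast: 37.73.233.63
First usable = network + 1
Last usable = broadcast - 1
Range: 37.73.233.1 to 37.73.233.62


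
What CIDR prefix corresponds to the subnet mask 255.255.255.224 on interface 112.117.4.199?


Binary: 11111111.11111111.11111111.11100000
Count leading 1s
Prefix: /27


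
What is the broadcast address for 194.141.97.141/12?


Network: 194.128.0.0/12
Host bits = 20
Set all host bits to 1:
Broadcast: 194.143.255.255


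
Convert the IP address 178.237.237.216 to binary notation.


178 = 10110010
237 = 11101101
237 = 11101101
216 = 11011000
Binary: 10110010.11101101.11101101.11011000


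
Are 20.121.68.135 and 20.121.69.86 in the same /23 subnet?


Mask: 255.255.254.0
20.121.68.135 AND mask = 20.121.68.0
20.121.69.86 AND mask = 20.121.68.0
Yes, same subnet (20.121.68.0)


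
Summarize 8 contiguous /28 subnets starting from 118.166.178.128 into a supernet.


Original prefix: /28
Number of subnets: 8 = 2^3
New prefix = 28 - 3 = 25
Supernet: 118.166.178.128/25


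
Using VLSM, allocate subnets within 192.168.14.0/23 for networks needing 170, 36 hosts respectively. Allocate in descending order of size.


170 hosts -> /24 (254 usable): 192.168.14.0/24
36 hosts -> /26 (62 usable): 192.168.15.0/26
Allocation: 192.168.14.0/24 (170 hosts, 254 usable); 192.168.15.0/26 (36 hosts, 62 usable)


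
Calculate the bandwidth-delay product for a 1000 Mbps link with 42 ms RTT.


BDP = bandwidth * RTT
= 1000 Mbps * 42 ms
= 1000 * 1e6 * 42 / 1000 bits
= 42000000 bits
= 5250000 bytes
= 5126.9531 KB
BDP = 42000000 bits (5250000 bytes)


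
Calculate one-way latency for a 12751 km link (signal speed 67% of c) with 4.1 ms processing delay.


Speed = 0.67 * 3e5 km/s = 201000 km/s
Propagation delay = 12751 / 201000 = 0.0634 s = 63.4378 ms
Processing delay = 4.1 ms
Total one-way latency = 67.5378 ms


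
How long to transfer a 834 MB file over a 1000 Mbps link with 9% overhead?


Effective throughput = 1000 * (1 - 9/100) = 910 Mbps
File size in Mb = 834 * 8 = 6672 Mb
Time = 6672 / 910
Time = 7.3319 seconds


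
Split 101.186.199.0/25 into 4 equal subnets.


New prefix = 25 + 2 = 27
Each subnet has 32 addresses
  101.186.199.0/27
  101.186.199.32/27
  101.186.199.64/27
  101.186.199.96/27
Subnets: 101.186.199.0/27, 101.186.199.32/27, 101.186.199.64/27, 101.186.199.96/27


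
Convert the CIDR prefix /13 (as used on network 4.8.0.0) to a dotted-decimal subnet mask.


/13 means 13 network bits, 19 host bits
Binary: 11111111111110000000000000000000
Mask: 255.248.0.0


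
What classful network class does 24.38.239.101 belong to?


First octet: 24
Binary: 00011000
0xxxxxxx -> Class A (1-126)
Class A, default mask 255.0.0.0 (/8)


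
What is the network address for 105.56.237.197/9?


IP:   01101001.00111000.11101101.11000101
Mask: 11111111.10000000.00000000.00000000
AND operation:
Net:  01101001.00000000.00000000.00000000
Network: 105.0.0.0/9


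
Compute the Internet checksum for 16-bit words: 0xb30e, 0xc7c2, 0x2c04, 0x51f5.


Sum all words (with carry folding):
+ 0xb30e = 0xb30e
+ 0xc7c2 = 0x7ad1
+ 0x2c04 = 0xa6d5
+ 0x51f5 = 0xf8ca
One's complement: ~0xf8ca
Checksum = 0x0735


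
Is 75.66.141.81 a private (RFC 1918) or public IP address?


RFC 1918 private ranges:
  10.0.0.0/8 (10.0.0.0 - 10.255.255.255)
  172.16.0.0/12 (172.16.0.0 - 172.31.255.255)
  192.168.0.0/16 (192.168.0.0 - 192.168.255.255)
Public (not in any RFC 1918 range)


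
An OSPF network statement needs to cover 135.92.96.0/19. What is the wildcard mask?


Subnet mask: 255.255.224.0
Wildcard = 255.255.255.255 - subnet mask
255 - 255 = 0
255 - 255 = 0
255 - 224 = 31
255 - 0 = 255
Wildcard: 0.0.31.255


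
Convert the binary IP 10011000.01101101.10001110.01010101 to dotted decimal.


10011000 = 152
01101101 = 109
10001110 = 142
01010101 = 85
IP: 152.109.142.85


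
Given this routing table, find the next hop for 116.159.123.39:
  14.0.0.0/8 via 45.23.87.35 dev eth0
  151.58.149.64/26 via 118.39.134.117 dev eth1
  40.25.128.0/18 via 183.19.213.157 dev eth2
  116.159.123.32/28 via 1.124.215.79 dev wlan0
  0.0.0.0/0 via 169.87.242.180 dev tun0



Longest prefix match for 116.159.123.39:
  /8 14.0.0.0: no
  /26 151.58.149.64: no
  /18 40.25.128.0: no
  /28 116.159.123.32: MATCH
  /0 0.0.0.0: MATCH
Selected: next-hop 1.124.215.79 via wlan0 (matched /28)


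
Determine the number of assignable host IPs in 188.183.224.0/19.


Host bits = 32 - 19 = 13
Total addresses = 2^13 = 8192
Usable = total - 2 (network and broadcast)
Usable hosts: 8190


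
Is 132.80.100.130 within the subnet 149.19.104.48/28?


Subnet network: 149.19.104.48
Test IP AND mask: 132.80.100.128
No, 132.80.100.130 is not in 149.19.104.48/28


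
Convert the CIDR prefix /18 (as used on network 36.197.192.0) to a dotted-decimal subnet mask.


/18 means 18 network bits, 14 host bits
Binary: 11111111111111111100000000000000
Mask: 255.255.192.0


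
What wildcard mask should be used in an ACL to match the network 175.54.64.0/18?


Subnet mask: 255.255.192.0
Wildcard = 255.255.255.255 - subnet mask
255 - 255 = 0
255 - 255 = 0
255 - 192 = 63
255 - 0 = 255
Wildcard: 0.0.63.255


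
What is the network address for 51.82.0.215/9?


IP:   00110011.01010010.00000000.11010111
Mask: 11111111.10000000.00000000.00000000
AND operation:
Net:  00110011.00000000.00000000.00000000
Network: 51.0.0.0/9


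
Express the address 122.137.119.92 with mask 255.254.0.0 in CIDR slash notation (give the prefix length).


Binary: 11111111.11111110.00000000.00000000
Count leading 1s
Prefix: /15


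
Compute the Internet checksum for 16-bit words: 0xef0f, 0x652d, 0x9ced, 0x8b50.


Sum all words (with carry folding):
+ 0xef0f = 0xef0f
+ 0x652d = 0x543d
+ 0x9ced = 0xf12a
+ 0x8b50 = 0x7c7b
One's complement: ~0x7c7b
Checksum = 0x8384


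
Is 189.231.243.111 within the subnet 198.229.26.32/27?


Subnet network: 198.229.26.32
Test IP AND mask: 189.231.243.96
No, 189.231.243.111 is not in 198.229.26.32/27


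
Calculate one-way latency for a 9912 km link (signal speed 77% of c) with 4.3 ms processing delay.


Speed = 0.77 * 3e5 km/s = 231000 km/s
Propagation delay = 9912 / 231000 = 0.0429 s = 42.9091 ms
Processing delay = 4.3 ms
Total one-way latency = 47.2091 ms


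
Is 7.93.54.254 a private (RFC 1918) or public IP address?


RFC 1918 private ranges:
  10.0.0.0/8 (10.0.0.0 - 10.255.255.255)
  172.16.0.0/12 (172.16.0.0 - 172.31.255.255)
  192.168.0.0/16 (192.168.0.0 - 192.168.255.255)
Public (not in any RFC 1918 range)


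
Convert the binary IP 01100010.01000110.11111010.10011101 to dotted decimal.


01100010 = 98
01000110 = 70
11111010 = 250
10011101 = 157
IP: 98.70.250.157


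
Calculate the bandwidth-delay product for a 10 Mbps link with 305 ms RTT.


BDP = bandwidth * RTT
= 10 Mbps * 305 ms
= 10 * 1e6 * 305 / 1000 bits
= 3050000 bits
= 381250 bytes
= 372.3145 KB
BDP = 3050000 bits (381250 bytes)


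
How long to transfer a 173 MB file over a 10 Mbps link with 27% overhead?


Effective throughput = 10 * (1 - 27/100) = 7.3 Mbps
File size in Mb = 173 * 8 = 1384 Mb
Time = 1384 / 7.3
Time = 189.589 seconds


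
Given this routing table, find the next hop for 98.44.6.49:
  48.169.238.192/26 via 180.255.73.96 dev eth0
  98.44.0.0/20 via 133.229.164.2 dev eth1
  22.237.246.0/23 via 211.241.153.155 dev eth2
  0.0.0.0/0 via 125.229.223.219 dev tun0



Longest prefix match for 98.44.6.49:
  /26 48.169.238.192: no
  /20 98.44.0.0: MATCH
  /23 22.237.246.0: no
  /0 0.0.0.0: MATCH
Selected: next-hop 133.229.164.2 via eth1 (matched /20)


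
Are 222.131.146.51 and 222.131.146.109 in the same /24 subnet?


Mask: 255.255.255.0
222.131.146.51 AND mask = 222.131.146.0
222.131.146.109 AND mask = 222.131.146.0
Yes, same subnet (222.131.146.0)


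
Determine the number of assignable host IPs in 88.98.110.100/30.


Host bits = 32 - 30 = 2
Total addresses = 2^2 = 4
Usable = total - 2 (network and broadcast)
Usable hosts: 2


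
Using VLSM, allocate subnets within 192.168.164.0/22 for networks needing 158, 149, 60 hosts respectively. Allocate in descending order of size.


158 hosts -> /24 (254 usable): 192.168.164.0/24
149 hosts -> /24 (254 usable): 192.168.165.0/24
60 hosts -> /26 (62 usable): 192.168.166.0/26
Allocation: 192.168.164.0/24 (158 hosts, 254 usable); 192.168.165.0/24 (149 hosts, 254 usable); 192.168.166.0/26 (60 hosts, 62 usable)


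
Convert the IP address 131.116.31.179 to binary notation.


131 = 10000011
116 = 01110100
31 = 00011111
179 = 10110011
Binary: 10000011.01110100.00011111.10110011


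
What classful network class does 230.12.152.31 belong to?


First octet: 230
Binary: 11100110
1110xxxx -> Class D (224-239)
Class D (multicast), default mask N/A


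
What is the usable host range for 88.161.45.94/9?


Network: 88.128.0.0
Broadcast: 88.255.255.255
First usable = network + 1
Last usable = broadcast - 1
Range: 88.128.0.1 to 88.255.255.254


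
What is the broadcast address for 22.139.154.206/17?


Network: 22.139.128.0/17
Host bits = 15
Set all host bits to 1:
Broadcast: 22.139.255.255


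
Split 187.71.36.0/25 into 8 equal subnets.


New prefix = 25 + 3 = 28
Each subnet has 16 addresses
  187.71.36.0/28
  187.71.36.16/28
  187.71.36.32/28
  187.71.36.48/28
  187.71.36.64/28
  187.71.36.80/28
  187.71.36.96/28
  187.71.36.112/28
Subnets: 187.71.36.0/28, 187.71.36.16/28, 187.71.36.32/28, 187.71.36.48/28, 187.71.36.64/28, 187.71.36.80/28, 187.71.36.96/28, 187.71.36.112/28


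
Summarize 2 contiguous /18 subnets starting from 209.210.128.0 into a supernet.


Original prefix: /18
Number of subnets: 2 = 2^1
New prefix = 18 - 1 = 17
Supernet: 209.210.128.0/17


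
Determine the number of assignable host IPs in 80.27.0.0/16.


Host bits = 32 - 16 = 16
Total addresses = 2^16 = 65536
Usable = total - 2 (network and broadcast)
Usable hosts: 65534


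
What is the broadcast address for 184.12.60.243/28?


Network: 184.12.60.240/28
Host bits = 4
Set all host bits to 1:
Broadcast: 184.12.60.255


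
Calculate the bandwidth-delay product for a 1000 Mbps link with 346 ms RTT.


BDP = bandwidth * RTT
= 1000 Mbps * 346 ms
= 1000 * 1e6 * 346 / 1000 bits
= 346000000 bits
= 43250000 bytes
= 42236.3281 KB
BDP = 346000000 bits (43250000 bytes)


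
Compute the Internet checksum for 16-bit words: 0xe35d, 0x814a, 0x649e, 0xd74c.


Sum all words (with carry folding):
+ 0xe35d = 0xe35d
+ 0x814a = 0x64a8
+ 0x649e = 0xc946
+ 0xd74c = 0xa093
One's complement: ~0xa093
Checksum = 0x5f6c


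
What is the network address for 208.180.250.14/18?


IP:   11010000.10110100.11111010.00001110
Mask: 11111111.11111111.11000000.00000000
AND operation:
Net:  11010000.10110100.11000000.00000000
Network: 208.180.192.0/18


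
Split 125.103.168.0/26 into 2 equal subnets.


New prefix = 26 + 1 = 27
Each subnet has 32 addresses
  125.103.168.0/27
  125.103.168.32/27
Subnets: 125.103.168.0/27, 125.103.168.32/27


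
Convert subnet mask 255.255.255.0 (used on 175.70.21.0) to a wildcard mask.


Subnet mask: 255.255.255.0
Wildcard = 255.255.255.255 - subnet mask
255 - 255 = 0
255 - 255 = 0
255 - 255 = 0
255 - 0 = 255
Wildcard: 0.0.0.255


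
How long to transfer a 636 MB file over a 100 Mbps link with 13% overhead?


Effective throughput = 100 * (1 - 13/100) = 87 Mbps
File size in Mb = 636 * 8 = 5088 Mb
Time = 5088 / 87
Time = 58.4828 seconds


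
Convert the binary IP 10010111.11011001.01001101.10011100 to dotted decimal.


10010111 = 151
11011001 = 217
01001101 = 77
10011100 = 156
IP: 151.217.77.156


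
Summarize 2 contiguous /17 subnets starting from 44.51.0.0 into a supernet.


Original prefix: /17
Number of subnets: 2 = 2^1
New prefix = 17 - 1 = 16
Supernet: 44.51.0.0/16


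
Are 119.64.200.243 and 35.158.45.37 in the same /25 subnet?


Mask: 255.255.255.128
119.64.200.243 AND mask = 119.64.200.128
35.158.45.37 AND mask = 35.158.45.0
No, different subnets (119.64.200.128 vs 35.158.45.0)


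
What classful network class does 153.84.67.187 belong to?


First octet: 153
Binary: 10011001
10xxxxxx -> Class B (128-191)
Class B, default mask 255.255.0.0 (/16)


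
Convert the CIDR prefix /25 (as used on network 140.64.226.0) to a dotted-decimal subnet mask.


/25 means 25 network bits, 7 host bits
Binary: 11111111111111111111111110000000
Mask: 255.255.255.128


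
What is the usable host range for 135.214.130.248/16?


Network: 135.214.0.0
Broadcast: 135.214.255.255
First usable = network + 1
Last usable = broadcast - 1
Range: 135.214.0.1 to 135.214.255.254


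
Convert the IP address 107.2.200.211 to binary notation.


107 = 01101011
2 = 00000010
200 = 11001000
211 = 11010011
Binary: 01101011.00000010.11001000.11010011


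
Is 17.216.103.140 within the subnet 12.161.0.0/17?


Subnet network: 12.161.0.0
Test IP AND mask: 17.216.0.0
No, 17.216.103.140 is not in 12.161.0.0/17


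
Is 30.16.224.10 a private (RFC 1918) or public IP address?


RFC 1918 private ranges:
  10.0.0.0/8 (10.0.0.0 - 10.255.255.255)
  172.16.0.0/12 (172.16.0.0 - 172.31.255.255)
  192.168.0.0/16 (192.168.0.0 - 192.168.255.255)
Public (not in any RFC 1918 range)


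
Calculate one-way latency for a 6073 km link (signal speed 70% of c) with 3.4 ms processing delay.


Speed = 0.7 * 3e5 km/s = 210000 km/s
Propagation delay = 6073 / 210000 = 0.0289 s = 28.919 ms
Processing delay = 3.4 ms
Total one-way latency = 32.319 ms


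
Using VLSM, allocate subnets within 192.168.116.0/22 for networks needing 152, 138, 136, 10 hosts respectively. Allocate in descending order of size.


152 hosts -> /24 (254 usable): 192.168.116.0/24
138 hosts -> /24 (254 usable): 192.168.117.0/24
136 hosts -> /24 (254 usable): 192.168.118.0/24
10 hosts -> /28 (14 usable): 192.168.119.0/28
Allocation: 192.168.116.0/24 (152 hosts, 254 usable); 192.168.117.0/24 (138 hosts, 254 usable); 192.168.118.0/24 (136 hosts, 254 usable); 192.168.119.0/28 (10 hosts, 14 usable)


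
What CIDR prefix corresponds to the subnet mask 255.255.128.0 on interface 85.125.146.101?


Binary: 11111111.11111111.10000000.00000000
Count leading 1s
Prefix: /17


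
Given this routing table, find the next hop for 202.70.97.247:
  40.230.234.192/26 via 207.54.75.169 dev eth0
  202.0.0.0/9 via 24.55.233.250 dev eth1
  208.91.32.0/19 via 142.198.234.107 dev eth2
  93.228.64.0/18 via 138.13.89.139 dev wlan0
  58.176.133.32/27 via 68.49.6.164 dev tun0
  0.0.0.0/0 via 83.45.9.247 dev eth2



Longest prefix match for 202.70.97.247:
  /26 40.230.234.192: no
  /9 202.0.0.0: MATCH
  /19 208.91.32.0: no
  /18 93.228.64.0: no
  /27 58.176.133.32: no
  /0 0.0.0.0: MATCH
Selected: next-hop 24.55.233.250 via eth1 (matched /9)


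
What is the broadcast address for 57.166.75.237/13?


Network: 57.160.0.0/13
Host bits = 19
Set all host bits to 1:
Broadcast: 57.167.255.255


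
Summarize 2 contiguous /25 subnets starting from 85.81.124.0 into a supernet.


Original prefix: /25
Number of subnets: 2 = 2^1
New prefix = 25 - 1 = 24
Supernet: 85.81.124.0/24


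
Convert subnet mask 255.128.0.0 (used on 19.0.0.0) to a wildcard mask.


Subnet mask: 255.128.0.0
Wildcard = 255.255.255.255 - subnet mask
255 - 255 = 0
255 - 128 = 127
255 - 0 = 255
255 - 0 = 255
Wildcard: 0.127.255.255


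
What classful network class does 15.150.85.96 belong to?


First octet: 15
Binary: 00001111
0xxxxxxx -> Class A (1-126)
Class A, default mask 255.0.0.0 (/8)


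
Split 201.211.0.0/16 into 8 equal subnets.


New prefix = 16 + 3 = 19
Each subnet has 8192 addresses
  201.211.0.0/19
  201.211.32.0/19
  201.211.64.0/19
  201.211.96.0/19
  201.211.128.0/19
  201.211.160.0/19
  201.211.192.0/19
  201.211.224.0/19
Subnets: 201.211.0.0/19, 201.211.32.0/19, 201.211.64.0/19, 201.211.96.0/19, 201.211.128.0/19, 201.211.160.0/19, 201.211.192.0/19, 201.211.224.0/19


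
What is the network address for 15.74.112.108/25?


IP:   00001111.01001010.01110000.01101100
Mask: 11111111.11111111.11111111.10000000
AND operation:
Net:  00001111.01001010.01110000.00000000
Network: 15.74.112.0/25


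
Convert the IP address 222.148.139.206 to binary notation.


222 = 11011110
148 = 10010100
139 = 10001011
206 = 11001110
Binary: 11011110.10010100.10001011.11001110


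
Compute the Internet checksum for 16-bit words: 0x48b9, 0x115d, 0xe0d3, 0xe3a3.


Sum all words (with carry folding):
+ 0x48b9 = 0x48b9
+ 0x115d = 0x5a16
+ 0xe0d3 = 0x3aea
+ 0xe3a3 = 0x1e8e
One's complement: ~0x1e8e
Checksum = 0xe171


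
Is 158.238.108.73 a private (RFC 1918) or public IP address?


RFC 1918 private ranges:
  10.0.0.0/8 (10.0.0.0 - 10.255.255.255)
  172.16.0.0/12 (172.16.0.0 - 172.31.255.255)
  192.168.0.0/16 (192.168.0.0 - 192.168.255.255)
Public (not in any RFC 1918 range)


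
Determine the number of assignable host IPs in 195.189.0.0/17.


Host bits = 32 - 17 = 15
Total addresses = 2^15 = 32768
Usable = total - 2 (network and broadcast)
Usable hosts: 32766


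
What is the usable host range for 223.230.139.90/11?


Network: 223.224.0.0
Broadcast: 223.255.255.255
First usable = network + 1
Last usable = broadcast - 1
Range: 223.224.0.1 to 223.255.255.254


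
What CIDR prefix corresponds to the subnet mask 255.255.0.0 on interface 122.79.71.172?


Binary: 11111111.11111111.00000000.00000000
Count leading 1s
Prefix: /16


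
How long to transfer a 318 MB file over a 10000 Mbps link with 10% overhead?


Effective throughput = 10000 * (1 - 10/100) = 9000 Mbps
File size in Mb = 318 * 8 = 2544 Mb
Time = 2544 / 9000
Time = 0.2827 seconds


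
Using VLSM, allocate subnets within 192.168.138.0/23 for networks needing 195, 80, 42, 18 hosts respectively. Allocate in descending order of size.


195 hosts -> /24 (254 usable): 192.168.138.0/24
80 hosts -> /25 (126 usable): 192.168.139.0/25
42 hosts -> /26 (62 usable): 192.168.139.128/26
18 hosts -> /27 (30 usable): 192.168.139.192/27
Allocation: 192.168.138.0/24 (195 hosts, 254 usable); 192.168.139.0/25 (80 hosts, 126 usable); 192.168.139.128/26 (42 hosts, 62 usable); 192.168.139.192/27 (18 hosts, 30 usable)


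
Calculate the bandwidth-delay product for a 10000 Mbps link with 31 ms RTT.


BDP = bandwidth * RTT
= 10000 Mbps * 31 ms
= 10000 * 1e6 * 31 / 1000 bits
= 310000000 bits
= 38750000 bytes
= 37841.7969 KB
BDP = 310000000 bits (38750000 bytes)


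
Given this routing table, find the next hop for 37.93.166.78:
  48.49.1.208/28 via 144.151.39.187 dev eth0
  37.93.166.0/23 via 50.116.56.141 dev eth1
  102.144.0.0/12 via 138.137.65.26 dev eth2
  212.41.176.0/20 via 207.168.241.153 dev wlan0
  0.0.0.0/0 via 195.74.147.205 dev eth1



Longest prefix match for 37.93.166.78:
  /28 48.49.1.208: no
  /23 37.93.166.0: MATCH
  /12 102.144.0.0: no
  /20 212.41.176.0: no
  /0 0.0.0.0: MATCH
Selected: next-hop 50.116.56.141 via eth1 (matched /23)


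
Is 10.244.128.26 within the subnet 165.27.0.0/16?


Subnet network: 165.27.0.0
Test IP AND mask: 10.244.0.0
No, 10.244.128.26 is not in 165.27.0.0/16


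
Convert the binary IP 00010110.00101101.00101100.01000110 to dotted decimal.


00010110 = 22
00101101 = 45
00101100 = 44
01000110 = 70
IP: 22.45.44.70


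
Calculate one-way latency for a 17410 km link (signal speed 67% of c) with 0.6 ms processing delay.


Speed = 0.67 * 3e5 km/s = 201000 km/s
Propagation delay = 17410 / 201000 = 0.0866 s = 86.6169 ms
Processing delay = 0.6 ms
Total one-way latency = 87.2169 ms


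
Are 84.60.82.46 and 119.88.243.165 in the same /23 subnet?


Mask: 255.255.254.0
84.60.82.46 AND mask = 84.60.82.0
119.88.243.165 AND mask = 119.88.242.0
No, different subnets (84.60.82.0 vs 119.88.242.0)


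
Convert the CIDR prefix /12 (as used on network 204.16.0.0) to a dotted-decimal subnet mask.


/12 means 12 network bits, 20 host bits
Binary: 11111111111100000000000000000000
Mask: 255.240.0.0


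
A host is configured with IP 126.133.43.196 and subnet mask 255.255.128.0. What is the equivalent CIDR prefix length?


Binary: 11111111.11111111.10000000.00000000
Count leading 1s
Prefix: /17


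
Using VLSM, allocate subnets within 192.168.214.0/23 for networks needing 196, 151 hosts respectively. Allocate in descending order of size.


196 hosts -> /24 (254 usable): 192.168.214.0/24
151 hosts -> /24 (254 usable): 192.168.215.0/24
Allocation: 192.168.214.0/24 (196 hosts, 254 usable); 192.168.215.0/24 (151 hosts, 254 usable)


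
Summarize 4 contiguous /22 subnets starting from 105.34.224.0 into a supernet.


Original prefix: /22
Number of subnets: 4 = 2^2
New prefix = 22 - 2 = 20
Supernet: 105.34.224.0/20


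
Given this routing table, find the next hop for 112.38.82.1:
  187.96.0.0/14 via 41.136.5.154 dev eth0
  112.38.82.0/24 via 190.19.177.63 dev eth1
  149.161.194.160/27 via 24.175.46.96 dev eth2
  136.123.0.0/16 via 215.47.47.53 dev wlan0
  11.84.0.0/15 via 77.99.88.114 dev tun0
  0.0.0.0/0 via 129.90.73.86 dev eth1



Longest prefix match for 112.38.82.1:
  /14 187.96.0.0: no
  /24 112.38.82.0: MATCH
  /27 149.161.194.160: no
  /16 136.123.0.0: no
  /15 11.84.0.0: no
  /0 0.0.0.0: MATCH
Selected: next-hop 190.19.177.63 via eth1 (matched /24)


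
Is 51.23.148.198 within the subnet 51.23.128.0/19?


Subnet network: 51.23.128.0
Test IP AND mask: 51.23.128.0
Yes, 51.23.148.198 is in 51.23.128.0/19


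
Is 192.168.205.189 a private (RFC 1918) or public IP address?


RFC 1918 private ranges:
  10.0.0.0/8 (10.0.0.0 - 10.255.255.255)
  172.16.0.0/12 (172.16.0.0 - 172.31.255.255)
  192.168.0.0/16 (192.168.0.0 - 192.168.255.255)
Private (in 192.168.0.0/16)


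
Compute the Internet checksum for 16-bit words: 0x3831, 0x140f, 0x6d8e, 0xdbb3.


Sum all words (with carry folding):
+ 0x3831 = 0x3831
+ 0x140f = 0x4c40
+ 0x6d8e = 0xb9ce
+ 0xdbb3 = 0x9582
One's complement: ~0x9582
Checksum = 0x6a7d


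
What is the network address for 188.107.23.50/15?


IP:   10111100.01101011.00010111.00110010
Mask: 11111111.11111110.00000000.00000000
AND operation:
Net:  10111100.01101010.00000000.00000000
Network: 188.106.0.0/15


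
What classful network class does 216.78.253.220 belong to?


First octet: 216
Binary: 11011000
110xxxxx -> Class C (192-223)
Class C, default mask 255.255.255.0 (/24)


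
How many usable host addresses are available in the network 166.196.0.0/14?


Host bits = 32 - 14 = 18
Total addresses = 2^18 = 262144
Usable = total - 2 (network and broadcast)
Usable hosts: 262142


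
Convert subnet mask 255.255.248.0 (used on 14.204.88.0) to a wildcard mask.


Subnet mask: 255.255.248.0
Wildcard = 255.255.255.255 - subnet mask
255 - 255 = 0
255 - 255 = 0
255 - 248 = 7
255 - 0 = 255
Wildcard: 0.0.7.255


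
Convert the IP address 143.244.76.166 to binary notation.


143 = 10001111
244 = 11110100
76 = 01001100
166 = 10100110
Binary: 10001111.11110100.01001100.10100110


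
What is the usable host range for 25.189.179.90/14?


Network: 25.188.0.0
Broadcast: 25.191.255.255
First usable = network + 1
Last usable = broadcast - 1
Range: 25.188.0.1 to 25.191.255.254


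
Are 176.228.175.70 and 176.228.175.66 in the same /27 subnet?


Mask: 255.255.255.224
176.228.175.70 AND mask = 176.228.175.64
176.228.175.66 AND mask = 176.228.175.64
Yes, same subnet (176.228.175.64)


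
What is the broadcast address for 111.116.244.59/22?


Network: 111.116.244.0/22
Host bits = 10
Set all host bits to 1:
Broadcast: 111.116.247.255


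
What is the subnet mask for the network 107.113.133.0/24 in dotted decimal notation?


/24 means 24 network bits, 8 host bits
Binary: 11111111111111111111111100000000
Mask: 255.255.255.0


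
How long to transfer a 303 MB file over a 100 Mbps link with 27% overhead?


Effective throughput = 100 * (1 - 27/100) = 73 Mbps
File size in Mb = 303 * 8 = 2424 Mb
Time = 2424 / 73
Time = 33.2055 seconds


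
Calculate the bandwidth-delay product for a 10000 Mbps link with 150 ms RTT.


BDP = bandwidth * RTT
= 10000 Mbps * 150 ms
= 10000 * 1e6 * 150 / 1000 bits
= 1500000000 bits
= 187500000 bytes
= 183105.4688 KB
BDP = 1500000000 bits (187500000 bytes)


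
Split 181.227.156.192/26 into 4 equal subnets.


New prefix = 26 + 2 = 28
Each subnet has 16 addresses
  181.227.156.192/28
  181.227.156.208/28
  181.227.156.224/28
  181.227.156.240/28
Subnets: 181.227.156.192/28, 181.227.156.208/28, 181.227.156.224/28, 181.227.156.240/28


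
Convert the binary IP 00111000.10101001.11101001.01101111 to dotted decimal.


00111000 = 56
10101001 = 169
11101001 = 233
01101111 = 111
IP: 56.169.233.111


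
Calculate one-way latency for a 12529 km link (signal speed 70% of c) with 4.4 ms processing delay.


Speed = 0.7 * 3e5 km/s = 210000 km/s
Propagation delay = 12529 / 210000 = 0.0597 s = 59.6619 ms
Processing delay = 4.4 ms
Total one-way latency = 64.0619 ms


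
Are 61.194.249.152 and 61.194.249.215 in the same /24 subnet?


Mask: 255.255.255.0
61.194.249.152 AND mask = 61.194.249.0
61.194.249.215 AND mask = 61.194.249.0
Yes, same subnet (61.194.249.0)


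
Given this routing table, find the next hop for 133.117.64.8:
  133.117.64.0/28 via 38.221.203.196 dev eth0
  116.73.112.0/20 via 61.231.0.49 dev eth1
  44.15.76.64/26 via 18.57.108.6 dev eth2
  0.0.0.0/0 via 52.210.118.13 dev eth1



Longest prefix match for 133.117.64.8:
  /28 133.117.64.0: MATCH
  /20 116.73.112.0: no
  /26 44.15.76.64: no
  /0 0.0.0.0: MATCH
Selected: next-hop 38.221.203.196 via eth0 (matched /28)


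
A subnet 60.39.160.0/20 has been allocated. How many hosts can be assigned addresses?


Host bits = 32 - 20 = 12
Total addresses = 2^12 = 4096
Usable = total - 2 (network and broadcast)
Usable hosts: 4094


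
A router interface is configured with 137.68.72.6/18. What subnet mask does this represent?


/18 means 18 network bits, 14 host bits
Binary: 11111111111111111100000000000000
Mask: 255.255.192.0


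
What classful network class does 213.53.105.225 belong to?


First octet: 213
Binary: 11010101
110xxxxx -> Class C (192-223)
Class C, default mask 255.255.255.0 (/24)


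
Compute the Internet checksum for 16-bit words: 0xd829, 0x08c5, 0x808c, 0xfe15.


Sum all words (with carry folding):
+ 0xd829 = 0xd829
+ 0x08c5 = 0xe0ee
+ 0x808c = 0x617b
+ 0xfe15 = 0x5f91
One's complement: ~0x5f91
Checksum = 0xa06e


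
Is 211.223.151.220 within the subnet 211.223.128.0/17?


Subnet network: 211.223.128.0
Test IP AND mask: 211.223.128.0
Yes, 211.223.151.220 is in 211.223.128.0/17


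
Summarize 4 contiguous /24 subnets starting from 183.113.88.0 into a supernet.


Original prefix: /24
Number of subnets: 4 = 2^2
New prefix = 24 - 2 = 22
Supernet: 183.113.88.0/22


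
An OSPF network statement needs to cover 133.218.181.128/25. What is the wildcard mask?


Subnet mask: 255.255.255.128
Wildcard = 255.255.255.255 - subnet mask
255 - 255 = 0
255 - 255 = 0
255 - 255 = 0
255 - 128 = 127
Wildcard: 0.0.0.127


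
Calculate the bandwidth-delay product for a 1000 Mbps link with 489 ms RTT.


BDP = bandwidth * RTT
= 1000 Mbps * 489 ms
= 1000 * 1e6 * 489 / 1000 bits
= 489000000 bits
= 61125000 bytes
= 59692.3828 KB
BDP = 489000000 bits (61125000 bytes)


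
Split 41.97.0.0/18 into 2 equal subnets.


New prefix = 18 + 1 = 19
Each subnet has 8192 addresses
  41.97.0.0/19
  41.97.32.0/19
Subnets: 41.97.0.0/19, 41.97.32.0/19


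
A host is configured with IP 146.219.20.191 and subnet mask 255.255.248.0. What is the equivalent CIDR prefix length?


Binary: 11111111.11111111.11111000.00000000
Count leading 1s
Prefix: /21


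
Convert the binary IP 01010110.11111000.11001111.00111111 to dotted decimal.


01010110 = 86
11111000 = 248
11001111 = 207
00111111 = 63
IP: 86.248.207.63


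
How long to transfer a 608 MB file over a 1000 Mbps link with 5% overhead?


Effective throughput = 1000 * (1 - 5/100) = 950 Mbps
File size in Mb = 608 * 8 = 4864 Mb
Time = 4864 / 950
Time = 5.12 seconds


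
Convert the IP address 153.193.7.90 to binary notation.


153 = 10011001
193 = 11000001
7 = 00000111
90 = 01011010
Binary: 10011001.11000001.00000111.01011010


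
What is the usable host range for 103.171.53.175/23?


Network: 103.171.52.0
Broadcast: 103.171.53.255
First usable = network + 1
Last usable = broadcast - 1
Range: 103.171.52.1 to 103.171.53.254


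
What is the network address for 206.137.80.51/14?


IP:   11001110.10001001.01010000.00110011
Mask: 11111111.11111100.00000000.00000000
AND operation:
Net:  11001110.10001000.00000000.00000000
Network: 206.136.0.0/14


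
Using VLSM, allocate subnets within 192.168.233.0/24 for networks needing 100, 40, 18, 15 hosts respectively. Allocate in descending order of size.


100 hosts -> /25 (126 usable): 192.168.233.0/25
40 hosts -> /26 (62 usable): 192.168.233.128/26
18 hosts -> /27 (30 usable): 192.168.233.192/27
15 hosts -> /27 (30 usable): 192.168.233.224/27
Allocation: 192.168.233.0/25 (100 hosts, 126 usable); 192.168.233.128/26 (40 hosts, 62 usable); 192.168.233.192/27 (18 hosts, 30 usable); 192.168.233.224/27 (15 hosts, 30 usable)


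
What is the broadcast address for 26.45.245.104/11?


Network: 26.32.0.0/11
Host bits = 21
Set all host bits to 1:
Broadcast: 26.63.255.255


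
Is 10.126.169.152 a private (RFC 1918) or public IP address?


RFC 1918 private ranges:
  10.0.0.0/8 (10.0.0.0 - 10.255.255.255)
  172.16.0.0/12 (172.16.0.0 - 172.31.255.255)
  192.168.0.0/16 (192.168.0.0 - 192.168.255.255)
Private (in 10.0.0.0/8)


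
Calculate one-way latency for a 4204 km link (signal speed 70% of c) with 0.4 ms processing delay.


Speed = 0.7 * 3e5 km/s = 210000 km/s
Propagation delay = 4204 / 210000 = 0.02 s = 20.019 ms
Processing delay = 0.4 ms
Total one-way latency = 20.419 ms


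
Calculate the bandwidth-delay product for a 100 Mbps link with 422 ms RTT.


BDP = bandwidth * RTT
= 100 Mbps * 422 ms
= 100 * 1e6 * 422 / 1000 bits
= 42200000 bits
= 5275000 bytes
= 5151.3672 KB
BDP = 42200000 bits (5275000 bytes)


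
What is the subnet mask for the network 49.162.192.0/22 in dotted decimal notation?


/22 means 22 network bits, 10 host bits
Binary: 11111111111111111111110000000000
Mask: 255.255.252.0


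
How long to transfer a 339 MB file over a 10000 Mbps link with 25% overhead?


Effective throughput = 10000 * (1 - 25/100) = 7500 Mbps
File size in Mb = 339 * 8 = 2712 Mb
Time = 2712 / 7500
Time = 0.3616 seconds


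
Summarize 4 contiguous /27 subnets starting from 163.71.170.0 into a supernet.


Original prefix: /27
Number of subnets: 4 = 2^2
New prefix = 27 - 2 = 25
Supernet: 163.71.170.0/25


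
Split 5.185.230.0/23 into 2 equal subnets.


New prefix = 23 + 1 = 24
Each subnet has 256 addresses
  5.185.230.0/24
  5.185.231.0/24
Subnets: 5.185.230.0/24, 5.185.231.0/24


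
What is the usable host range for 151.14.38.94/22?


Network: 151.14.36.0
Broadcast: 151.14.39.255
First usable = network + 1
Last usable = broadcast - 1
Range: 151.14.36.1 to 151.14.39.254


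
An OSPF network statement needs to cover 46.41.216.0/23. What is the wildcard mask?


Subnet mask: 255.255.254.0
Wildcard = 255.255.255.255 - subnet mask
255 - 255 = 0
255 - 255 = 0
255 - 254 = 1
255 - 0 = 255
Wildcard: 0.0.1.255


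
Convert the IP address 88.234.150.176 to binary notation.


88 = 01011000
234 = 11101010
150 = 10010110
176 = 10110000
Binary: 01011000.11101010.10010110.10110000


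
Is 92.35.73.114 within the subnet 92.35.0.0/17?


Subnet network: 92.35.0.0
Test IP AND mask: 92.35.0.0
Yes, 92.35.73.114 is in 92.35.0.0/17


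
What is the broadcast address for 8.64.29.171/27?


Network: 8.64.29.160/27
Host bits = 5
Set all host bits to 1:
Broadcast: 8.64.29.191


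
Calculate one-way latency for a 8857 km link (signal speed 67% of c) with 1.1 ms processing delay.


Speed = 0.67 * 3e5 km/s = 201000 km/s
Propagation delay = 8857 / 201000 = 0.0441 s = 44.0647 ms
Processing delay = 1.1 ms
Total one-way latency = 45.1647 ms


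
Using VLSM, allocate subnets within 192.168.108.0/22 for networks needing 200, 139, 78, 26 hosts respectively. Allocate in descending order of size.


200 hosts -> /24 (254 usable): 192.168.108.0/24
139 hosts -> /24 (254 usable): 192.168.109.0/24
78 hosts -> /25 (126 usable): 192.168.110.0/25
26 hosts -> /27 (30 usable): 192.168.110.128/27
Allocation: 192.168.108.0/24 (200 hosts, 254 usable); 192.168.109.0/24 (139 hosts, 254 usable); 192.168.110.0/25 (78 hosts, 126 usable); 192.168.110.128/27 (26 hosts, 30 usable)


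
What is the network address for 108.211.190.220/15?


IP:   01101100.11010011.10111110.11011100
Mask: 11111111.11111110.00000000.00000000
AND operation:
Net:  01101100.11010010.00000000.00000000
Network: 108.210.0.0/15


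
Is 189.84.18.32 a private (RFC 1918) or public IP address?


RFC 1918 private ranges:
  10.0.0.0/8 (10.0.0.0 - 10.255.255.255)
  172.16.0.0/12 (172.16.0.0 - 172.31.255.255)
  192.168.0.0/16 (192.168.0.0 - 192.168.255.255)
Public (not in any RFC 1918 range)


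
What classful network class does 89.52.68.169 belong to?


First octet: 89
Binary: 01011001
0xxxxxxx -> Class A (1-126)
Class A, default mask 255.0.0.0 (/8)


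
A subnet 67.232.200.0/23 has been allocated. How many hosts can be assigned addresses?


Host bits = 32 - 23 = 9
Total addresses = 2^9 = 512
Usable = total - 2 (network and broadcast)
Usable hosts: 510


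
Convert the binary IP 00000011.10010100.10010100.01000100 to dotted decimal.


00000011 = 3
10010100 = 148
10010100 = 148
01000100 = 68
IP: 3.148.148.68


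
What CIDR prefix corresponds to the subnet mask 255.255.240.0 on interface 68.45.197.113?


Binary: 11111111.11111111.11110000.00000000
Count leading 1s
Prefix: /20


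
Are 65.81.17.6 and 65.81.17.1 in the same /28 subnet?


Mask: 255.255.255.240
65.81.17.6 AND mask = 65.81.17.0
65.81.17.1 AND mask = 65.81.17.0
Yes, same subnet (65.81.17.0)


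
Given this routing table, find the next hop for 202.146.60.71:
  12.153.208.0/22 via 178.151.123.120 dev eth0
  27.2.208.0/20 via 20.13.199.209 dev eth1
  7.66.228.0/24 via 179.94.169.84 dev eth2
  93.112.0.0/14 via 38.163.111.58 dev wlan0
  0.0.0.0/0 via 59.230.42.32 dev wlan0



Longest prefix match for 202.146.60.71:
  /22 12.153.208.0: no
  /20 27.2.208.0: no
  /24 7.66.228.0: no
  /14 93.112.0.0: no
  /0 0.0.0.0: MATCH
Selected: next-hop 59.230.42.32 via wlan0 (matched /0)


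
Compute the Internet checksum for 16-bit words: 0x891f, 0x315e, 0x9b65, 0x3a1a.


Sum all words (with carry folding):
+ 0x891f = 0x891f
+ 0x315e = 0xba7d
+ 0x9b65 = 0x55e3
+ 0x3a1a = 0x8ffd
One's complement: ~0x8ffd
Checksum = 0x7002


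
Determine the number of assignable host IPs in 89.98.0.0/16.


Host bits = 32 - 16 = 16
Total addresses = 2^16 = 65536
Usable = total - 2 (network and broadcast)
Usable hosts: 65534


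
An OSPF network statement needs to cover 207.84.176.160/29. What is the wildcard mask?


Subnet mask: 255.255.255.248
Wildcard = 255.255.255.255 - subnet mask
255 - 255 = 0
255 - 255 = 0
255 - 255 = 0
255 - 248 = 7
Wildcard: 0.0.0.7


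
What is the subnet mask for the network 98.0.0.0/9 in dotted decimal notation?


/9 means 9 network bits, 23 host bits
Binary: 11111111100000000000000000000000
Mask: 255.128.0.0


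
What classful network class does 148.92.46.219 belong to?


First octet: 148
Binary: 10010100
10xxxxxx -> Class B (128-191)
Class B, default mask 255.255.0.0 (/16)


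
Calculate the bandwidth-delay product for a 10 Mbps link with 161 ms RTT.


BDP = bandwidth * RTT
= 10 Mbps * 161 ms
= 10 * 1e6 * 161 / 1000 bits
= 1610000 bits
= 201250 bytes
= 196.5332 KB
BDP = 1610000 bits (201250 bytes)


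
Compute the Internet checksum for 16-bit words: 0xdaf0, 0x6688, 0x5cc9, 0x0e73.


Sum all words (with carry folding):
+ 0xdaf0 = 0xdaf0
+ 0x6688 = 0x4179
+ 0x5cc9 = 0x9e42
+ 0x0e73 = 0xacb5
One's complement: ~0xacb5
Checksum = 0x534a


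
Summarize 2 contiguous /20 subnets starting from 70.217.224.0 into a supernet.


Original prefix: /20
Number of subnets: 2 = 2^1
New prefix = 20 - 1 = 19
Supernet: 70.217.224.0/19


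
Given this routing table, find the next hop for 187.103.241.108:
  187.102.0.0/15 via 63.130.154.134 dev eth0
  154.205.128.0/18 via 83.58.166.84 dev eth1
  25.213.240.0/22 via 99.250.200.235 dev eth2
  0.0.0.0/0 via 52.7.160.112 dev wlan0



Longest prefix match for 187.103.241.108:
  /15 187.102.0.0: MATCH
  /18 154.205.128.0: no
  /22 25.213.240.0: no
  /0 0.0.0.0: MATCH
Selected: next-hop 63.130.154.134 via eth0 (matched /15)


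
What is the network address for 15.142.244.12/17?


IP:   00001111.10001110.11110100.00001100
Mask: 11111111.11111111.10000000.00000000
AND operation:
Net:  00001111.10001110.10000000.00000000
Network: 15.142.128.0/17


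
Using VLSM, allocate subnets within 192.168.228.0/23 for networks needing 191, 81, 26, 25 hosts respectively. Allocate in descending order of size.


191 hosts -> /24 (254 usable): 192.168.228.0/24
81 hosts -> /25 (126 usable): 192.168.229.0/25
26 hosts -> /27 (30 usable): 192.168.229.128/27
25 hosts -> /27 (30 usable): 192.168.229.160/27
Allocation: 192.168.228.0/24 (191 hosts, 254 usable); 192.168.229.0/25 (81 hosts, 126 usable); 192.168.229.128/27 (26 hosts, 30 usable); 192.168.229.160/27 (25 hosts, 30 usable)


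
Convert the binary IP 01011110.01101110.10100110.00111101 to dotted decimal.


01011110 = 94
01101110 = 110
10100110 = 166
00111101 = 61
IP: 94.110.166.61


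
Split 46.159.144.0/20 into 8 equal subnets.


New prefix = 20 + 3 = 23
Each subnet has 512 addresses
  46.159.144.0/23
  46.159.146.0/23
  46.159.148.0/23
  46.159.150.0/23
  46.159.152.0/23
  46.159.154.0/23
  46.159.156.0/23
  46.159.158.0/23
Subnets: 46.159.144.0/23, 46.159.146.0/23, 46.159.148.0/23, 46.159.150.0/23, 46.159.152.0/23, 46.159.154.0/23, 46.159.156.0/23, 46.159.158.0/23


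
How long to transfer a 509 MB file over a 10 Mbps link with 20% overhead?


Effective throughput = 10 * (1 - 20/100) = 8 Mbps
File size in Mb = 509 * 8 = 4072 Mb
Time = 4072 / 8
Time = 509 seconds


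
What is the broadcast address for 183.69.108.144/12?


Network: 183.64.0.0/12
Host bits = 20
Set all host bits to 1:
Broadcast: 183.79.255.255


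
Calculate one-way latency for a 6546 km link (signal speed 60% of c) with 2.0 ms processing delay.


Speed = 0.6 * 3e5 km/s = 180000 km/s
Propagation delay = 6546 / 180000 = 0.0364 s = 36.3667 ms
Processing delay = 2.0 ms
Total one-way latency = 38.3667 ms


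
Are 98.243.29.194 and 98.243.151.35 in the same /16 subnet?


Mask: 255.255.0.0
98.243.29.194 AND mask = 98.243.0.0
98.243.151.35 AND mask = 98.243.0.0
Yes, same subnet (98.243.0.0)


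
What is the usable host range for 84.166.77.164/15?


Network: 84.166.0.0
Broadcast: 84.167.255.255
First usable = network + 1
Last usable = broadcast - 1
Range: 84.166.0.1 to 84.167.255.254


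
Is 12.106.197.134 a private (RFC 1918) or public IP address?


RFC 1918 private ranges:
  10.0.0.0/8 (10.0.0.0 - 10.255.255.255)
  172.16.0.0/12 (172.16.0.0 - 172.31.255.255)
  192.168.0.0/16 (192.168.0.0 - 192.168.255.255)
Public (not in any RFC 1918 range)


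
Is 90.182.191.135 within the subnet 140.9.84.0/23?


Subnet network: 140.9.84.0
Test IP AND mask: 90.182.190.0
No, 90.182.191.135 is not in 140.9.84.0/23


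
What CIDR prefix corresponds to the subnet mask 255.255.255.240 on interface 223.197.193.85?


Binary: 11111111.11111111.11111111.11110000
Count leading 1s
Prefix: /28


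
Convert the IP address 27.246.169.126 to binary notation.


27 = 00011011
246 = 11110110
169 = 10101001
126 = 01111110
Binary: 00011011.11110110.10101001.01111110
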